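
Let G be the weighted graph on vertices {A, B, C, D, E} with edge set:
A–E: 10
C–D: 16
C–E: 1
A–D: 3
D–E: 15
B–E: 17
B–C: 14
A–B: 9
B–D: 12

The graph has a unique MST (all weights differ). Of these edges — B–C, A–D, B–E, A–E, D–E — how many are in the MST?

2

Sort edges by weight, then run Kruskal:
C–E (1): add. Components now {A} {B} {C,E} {D}
A–D (3): add. Components now {A,D} {B} {C,E}
A–B (9): add. Components now {A,B,D} {C,E}
A–E (10): add. Components now {A,B,C,D,E}
MST edge set: {C–E, A–D, A–B, A–E}.
Of the listed edges, {A–D, A–E} are in the MST → 2.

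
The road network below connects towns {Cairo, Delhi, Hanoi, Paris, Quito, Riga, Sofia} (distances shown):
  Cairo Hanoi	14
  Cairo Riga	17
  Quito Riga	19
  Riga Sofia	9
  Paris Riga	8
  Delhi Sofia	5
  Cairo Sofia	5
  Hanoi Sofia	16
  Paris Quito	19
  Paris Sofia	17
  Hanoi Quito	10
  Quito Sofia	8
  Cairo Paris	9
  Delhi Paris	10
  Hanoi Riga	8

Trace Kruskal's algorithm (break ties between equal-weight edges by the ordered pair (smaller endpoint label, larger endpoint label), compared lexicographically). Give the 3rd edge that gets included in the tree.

Sort edges by weight, then run Kruskal:
Cairo Sofia (5): add. Components now {Delhi} {Riga} {Paris} {Quito} {Cairo,Sofia} {Hanoi}
Delhi Sofia (5): add. Components now {Cairo,Delhi,Sofia} {Riga} {Paris} {Quito} {Hanoi}
Hanoi Riga (8): add. Components now {Cairo,Delhi,Sofia} {Hanoi,Riga} {Paris} {Quito}
Paris Riga (8): add. Components now {Cairo,Delhi,Sofia} {Hanoi,Paris,Riga} {Quito}
Quito Sofia (8): add. Components now {Cairo,Delhi,Quito,Sofia} {Hanoi,Paris,Riga}
Cairo Paris (9): add. Components now {Cairo,Delhi,Hanoi,Paris,Quito,Riga,Sofia}
The 3rd edge added is Hanoi Riga.

Hanoi-Riga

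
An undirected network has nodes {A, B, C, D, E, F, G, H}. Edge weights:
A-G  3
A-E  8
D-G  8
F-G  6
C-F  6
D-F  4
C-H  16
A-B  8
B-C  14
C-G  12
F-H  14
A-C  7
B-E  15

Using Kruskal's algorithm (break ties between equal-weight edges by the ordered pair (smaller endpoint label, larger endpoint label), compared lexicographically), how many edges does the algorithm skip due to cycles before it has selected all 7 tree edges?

Kruskal: consider edges lightest-first.
A-G (3): add — endpoints in different components.
D-F (4): add — endpoints in different components.
C-F (6): add — endpoints in different components.
F-G (6): add — endpoints in different components.
A-C (7): skip — A and C already connected.
A-B (8): add — endpoints in different components.
A-E (8): add — endpoints in different components.
D-G (8): skip — D and G already connected.
C-G (12): skip — C and G already connected.
B-C (14): skip — B and C already connected.
F-H (14): add — endpoints in different components.
Edges rejected before the tree was complete: 4.

4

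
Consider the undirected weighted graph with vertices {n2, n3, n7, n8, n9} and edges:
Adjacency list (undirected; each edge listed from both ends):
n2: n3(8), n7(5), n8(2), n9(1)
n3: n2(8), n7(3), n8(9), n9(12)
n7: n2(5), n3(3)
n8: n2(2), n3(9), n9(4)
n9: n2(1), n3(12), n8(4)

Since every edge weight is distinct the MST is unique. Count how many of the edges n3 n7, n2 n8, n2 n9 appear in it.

Kruskal: consider edges lightest-first.
n2 n9 (1): add. Components now {n3} {n2,n9} {n7} {n8}
n2 n8 (2): add. Components now {n3} {n2,n8,n9} {n7}
n3 n7 (3): add. Components now {n3,n7} {n2,n8,n9}
n8 n9 (4): skip — n8 and n9 already connected.
n2 n7 (5): add. Components now {n2,n3,n7,n8,n9}
MST edge set: {n2 n9, n2 n8, n3 n7, n2 n7}.
Of the listed edges, {n3 n7, n2 n8, n2 n9} are in the MST → 3.

3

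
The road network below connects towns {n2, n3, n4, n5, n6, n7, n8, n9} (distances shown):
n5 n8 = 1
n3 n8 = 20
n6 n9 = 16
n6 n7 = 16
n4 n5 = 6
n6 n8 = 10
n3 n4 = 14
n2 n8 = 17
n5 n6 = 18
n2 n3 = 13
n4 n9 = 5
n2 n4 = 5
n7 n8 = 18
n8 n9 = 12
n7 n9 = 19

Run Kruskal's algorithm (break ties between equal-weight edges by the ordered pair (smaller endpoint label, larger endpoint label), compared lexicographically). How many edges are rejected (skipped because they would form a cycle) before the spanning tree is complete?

2

Sort edges by weight, then run Kruskal:
n5 n8 (1): add — endpoints in different components.
n2 n4 (5): add — endpoints in different components.
n4 n9 (5): add — endpoints in different components.
n4 n5 (6): add — endpoints in different components.
n6 n8 (10): add — endpoints in different components.
n8 n9 (12): skip — n8 and n9 already connected.
n2 n3 (13): add — endpoints in different components.
n3 n4 (14): skip — n3 and n4 already connected.
n6 n7 (16): add — endpoints in different components.
Edges rejected before the tree was complete: 2.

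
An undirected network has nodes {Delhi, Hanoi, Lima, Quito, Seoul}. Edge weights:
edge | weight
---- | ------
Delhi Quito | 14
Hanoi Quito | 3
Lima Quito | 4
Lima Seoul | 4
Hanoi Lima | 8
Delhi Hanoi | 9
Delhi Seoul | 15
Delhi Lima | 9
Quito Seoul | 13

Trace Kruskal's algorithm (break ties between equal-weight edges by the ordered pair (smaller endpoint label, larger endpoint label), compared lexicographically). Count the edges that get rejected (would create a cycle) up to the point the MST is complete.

1

Sort edges by weight, then run Kruskal:
Hanoi Quito (3): add. Components now {Hanoi,Quito} {Seoul} {Delhi} {Lima}
Lima Quito (4): add. Components now {Hanoi,Lima,Quito} {Seoul} {Delhi}
Lima Seoul (4): add. Components now {Hanoi,Lima,Quito,Seoul} {Delhi}
Hanoi Lima (8): skip — Hanoi and Lima already connected.
Delhi Hanoi (9): add. Components now {Delhi,Hanoi,Lima,Quito,Seoul}
Edges rejected before the tree was complete: 1.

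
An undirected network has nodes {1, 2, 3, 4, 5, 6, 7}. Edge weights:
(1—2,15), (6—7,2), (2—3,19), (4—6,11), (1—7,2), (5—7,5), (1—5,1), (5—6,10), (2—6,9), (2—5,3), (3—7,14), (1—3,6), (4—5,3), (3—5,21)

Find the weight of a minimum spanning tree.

17

Kruskal: consider edges lightest-first.
1—5 (1): add — endpoints in different components.
1—7 (2): add — endpoints in different components.
6—7 (2): add — endpoints in different components.
2—5 (3): add — endpoints in different components.
4—5 (3): add — endpoints in different components.
5—7 (5): skip — 5 and 7 already connected.
1—3 (6): add — endpoints in different components.
MST edges: 1—5, 1—7, 6—7, 2—5, 4—5, 1—3; total weight 1+2+2+3+3+6 = 17.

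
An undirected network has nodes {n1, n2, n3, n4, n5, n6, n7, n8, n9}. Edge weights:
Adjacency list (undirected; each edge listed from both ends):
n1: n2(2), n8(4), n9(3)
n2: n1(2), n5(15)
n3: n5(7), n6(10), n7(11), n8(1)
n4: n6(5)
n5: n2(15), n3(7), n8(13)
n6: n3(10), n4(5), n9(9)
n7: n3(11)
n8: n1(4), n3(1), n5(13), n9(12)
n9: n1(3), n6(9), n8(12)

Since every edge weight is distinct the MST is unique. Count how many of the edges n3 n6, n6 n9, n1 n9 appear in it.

Sort edges by weight, then run Kruskal:
n3 n8 (1): add — endpoints in different components.
n1 n2 (2): add — endpoints in different components.
n1 n9 (3): add — endpoints in different components.
n1 n8 (4): add — endpoints in different components.
n4 n6 (5): add — endpoints in different components.
n3 n5 (7): add — endpoints in different components.
n6 n9 (9): add — endpoints in different components.
n3 n6 (10): skip — n3 and n6 already connected.
n3 n7 (11): add — endpoints in different components.
MST edge set: {n3 n8, n1 n2, n1 n9, n1 n8, n4 n6, n3 n5, n6 n9, n3 n7}.
Of the listed edges, {n6 n9, n1 n9} are in the MST → 2.

2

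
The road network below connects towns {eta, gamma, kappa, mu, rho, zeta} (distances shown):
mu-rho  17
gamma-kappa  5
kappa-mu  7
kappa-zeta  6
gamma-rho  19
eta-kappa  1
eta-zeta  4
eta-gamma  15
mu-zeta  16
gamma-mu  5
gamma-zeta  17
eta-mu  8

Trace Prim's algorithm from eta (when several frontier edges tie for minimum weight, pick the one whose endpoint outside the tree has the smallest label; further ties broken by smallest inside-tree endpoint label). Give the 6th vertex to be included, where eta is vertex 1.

rho

Grow the tree from eta using Prim:
Step 1: cheapest edge leaving the tree is eta-kappa (1); add kappa.
Step 2: cheapest edge leaving the tree is eta-zeta (4); add zeta.
Step 3: cheapest edge leaving the tree is gamma-kappa (5); add gamma.
Step 4: cheapest edge leaving the tree is gamma-mu (5); add mu.
Step 5: cheapest edge leaving the tree is mu-rho (17); add rho.
Vertex order: eta, kappa, zeta, gamma, mu, rho. The 6th vertex is rho.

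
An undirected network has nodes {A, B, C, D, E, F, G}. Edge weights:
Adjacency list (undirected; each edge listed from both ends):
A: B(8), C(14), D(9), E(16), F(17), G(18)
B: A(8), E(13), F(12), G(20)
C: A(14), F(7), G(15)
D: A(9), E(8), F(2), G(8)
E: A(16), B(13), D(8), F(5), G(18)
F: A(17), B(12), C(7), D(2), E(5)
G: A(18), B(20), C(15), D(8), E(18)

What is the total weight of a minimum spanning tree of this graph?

39

Prim, starting at C.
Step 1: cheapest edge leaving the tree is C—F (7); add F.
Step 2: cheapest edge leaving the tree is D—F (2); add D.
Step 3: cheapest edge leaving the tree is E—F (5); add E.
Step 4: cheapest edge leaving the tree is D—G (8); add G.
Step 5: cheapest edge leaving the tree is A—D (9); add A.
Step 6: cheapest edge leaving the tree is A—B (8); add B.
MST edges: C—F, D—F, E—F, D—G, A—D, A—B; total weight 7+2+5+8+9+8 = 39.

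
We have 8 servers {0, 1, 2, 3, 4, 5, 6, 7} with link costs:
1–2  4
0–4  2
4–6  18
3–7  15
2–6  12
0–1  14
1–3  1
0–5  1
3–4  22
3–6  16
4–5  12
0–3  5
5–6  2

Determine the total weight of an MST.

30

Sort edges by weight, then run Kruskal:
0–5 (1): add — endpoints in different components.
1–3 (1): add — endpoints in different components.
0–4 (2): add — endpoints in different components.
5–6 (2): add — endpoints in different components.
1–2 (4): add — endpoints in different components.
0–3 (5): add — endpoints in different components.
2–6 (12): skip — 2 and 6 already connected.
4–5 (12): skip — 4 and 5 already connected.
0–1 (14): skip — 0 and 1 already connected.
3–7 (15): add — endpoints in different components.
MST edges: 0–5, 1–3, 0–4, 5–6, 1–2, 0–3, 3–7; total weight 1+1+2+2+4+5+15 = 30.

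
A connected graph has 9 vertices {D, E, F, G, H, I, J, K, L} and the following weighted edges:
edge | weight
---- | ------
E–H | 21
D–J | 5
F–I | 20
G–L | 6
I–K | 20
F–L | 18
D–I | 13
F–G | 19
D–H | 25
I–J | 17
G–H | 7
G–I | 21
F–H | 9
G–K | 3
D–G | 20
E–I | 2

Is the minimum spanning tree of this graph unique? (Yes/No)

No

Kruskal: consider edges lightest-first.
E–I (2): add — endpoints in different components.
G–K (3): add — endpoints in different components.
D–J (5): add — endpoints in different components.
G–L (6): add — endpoints in different components.
G–H (7): add — endpoints in different components.
F–H (9): add — endpoints in different components.
D–I (13): add — endpoints in different components.
I–J (17): skip — I and J already connected.
F–L (18): skip — F and L already connected.
F–G (19): skip — F and G already connected.
D–G (20): add — endpoints in different components.
Non-tree edge I–K has weight 20, equal to the heaviest edge on its tree cycle — swapping gives another MST of the same weight. Not unique.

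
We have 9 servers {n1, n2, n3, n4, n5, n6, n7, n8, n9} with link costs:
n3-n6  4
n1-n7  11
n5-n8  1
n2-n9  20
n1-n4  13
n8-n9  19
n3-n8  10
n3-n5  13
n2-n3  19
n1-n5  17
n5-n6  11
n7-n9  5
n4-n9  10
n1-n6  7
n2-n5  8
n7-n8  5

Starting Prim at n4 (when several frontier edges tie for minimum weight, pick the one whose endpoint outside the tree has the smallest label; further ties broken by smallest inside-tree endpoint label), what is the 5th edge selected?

n2-n5

Grow the tree from n4 using Prim:
Step 1: cheapest edge leaving the tree is n4-n9 (10); add n9.
Step 2: cheapest edge leaving the tree is n7-n9 (5); add n7.
Step 3: cheapest edge leaving the tree is n7-n8 (5); add n8.
Step 4: cheapest edge leaving the tree is n5-n8 (1); add n5.
Step 5: cheapest edge leaving the tree is n2-n5 (8); add n2.
Step 6: cheapest edge leaving the tree is n3-n8 (10); add n3.
Step 7: cheapest edge leaving the tree is n3-n6 (4); add n6.
Step 8: cheapest edge leaving the tree is n1-n6 (7); add n1.
The 5th edge added is n2-n5.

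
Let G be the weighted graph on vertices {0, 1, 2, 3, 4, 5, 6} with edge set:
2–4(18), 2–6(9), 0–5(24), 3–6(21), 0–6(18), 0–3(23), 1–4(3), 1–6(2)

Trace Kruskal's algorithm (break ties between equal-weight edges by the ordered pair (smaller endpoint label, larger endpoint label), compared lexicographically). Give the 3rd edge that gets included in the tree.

Sort edges by weight, then run Kruskal:
1–6 (2): add. Components now {0} {1,6} {2} {3} {4} {5}
1–4 (3): add. Components now {0} {1,4,6} {2} {3} {5}
2–6 (9): add. Components now {0} {1,2,4,6} {3} {5}
0–6 (18): add. Components now {0,1,2,4,6} {3} {5}
2–4 (18): skip — 2 and 4 already connected.
3–6 (21): add. Components now {0,1,2,3,4,6} {5}
0–3 (23): skip — 0 and 3 already connected.
0–5 (24): add. Components now {0,1,2,3,4,5,6}
The 3rd edge added is 2–6.

2-6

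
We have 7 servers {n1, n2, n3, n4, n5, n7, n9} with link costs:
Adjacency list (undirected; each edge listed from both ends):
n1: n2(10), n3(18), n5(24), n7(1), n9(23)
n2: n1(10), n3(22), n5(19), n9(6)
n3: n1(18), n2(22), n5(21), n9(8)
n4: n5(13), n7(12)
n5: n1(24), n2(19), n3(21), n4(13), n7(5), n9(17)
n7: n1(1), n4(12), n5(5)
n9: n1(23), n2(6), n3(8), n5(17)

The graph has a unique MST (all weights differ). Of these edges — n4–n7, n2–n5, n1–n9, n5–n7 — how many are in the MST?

2

Kruskal: consider edges lightest-first.
n1–n7 (1): add. Components now {n2} {n9} {n1,n7} {n4} {n5} {n3}
n5–n7 (5): add. Components now {n2} {n9} {n1,n5,n7} {n4} {n3}
n2–n9 (6): add. Components now {n2,n9} {n1,n5,n7} {n4} {n3}
n3–n9 (8): add. Components now {n2,n3,n9} {n1,n5,n7} {n4}
n1–n2 (10): add. Components now {n1,n2,n3,n5,n7,n9} {n4}
n4–n7 (12): add. Components now {n1,n2,n3,n4,n5,n7,n9}
MST edge set: {n1–n7, n5–n7, n2–n9, n3–n9, n1–n2, n4–n7}.
Of the listed edges, {n4–n7, n5–n7} are in the MST → 2.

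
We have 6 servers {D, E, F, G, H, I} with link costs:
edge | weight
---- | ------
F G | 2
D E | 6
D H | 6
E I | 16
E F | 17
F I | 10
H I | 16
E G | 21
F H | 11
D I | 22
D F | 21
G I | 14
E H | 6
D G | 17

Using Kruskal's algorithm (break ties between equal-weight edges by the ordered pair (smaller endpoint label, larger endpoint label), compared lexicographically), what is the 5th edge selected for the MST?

Kruskal's algorithm — process edges by increasing weight (ties by edge label):
F G (2): add. Components now {D} {E} {F,G} {H} {I}
D E (6): add. Components now {D,E} {F,G} {H} {I}
D H (6): add. Components now {D,E,H} {F,G} {I}
E H (6): skip — E and H already connected.
F I (10): add. Components now {D,E,H} {F,G,I}
F H (11): add. Components now {D,E,F,G,H,I}
The 5th edge added is F H.

F-H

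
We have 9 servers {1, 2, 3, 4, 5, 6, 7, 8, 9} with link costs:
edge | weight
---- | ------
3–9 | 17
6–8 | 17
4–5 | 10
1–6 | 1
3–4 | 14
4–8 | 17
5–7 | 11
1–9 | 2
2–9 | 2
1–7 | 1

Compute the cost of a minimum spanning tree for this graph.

58

Prim, starting at 2.
Step 1: frontier [2–9 2] → take 2–9 (2); add 9.
Step 2: frontier [1–9 2, 3–9 17] → take 1–9 (2); add 1.
Step 3: frontier [1–6 1, 1–7 1, 3–9 17] → take 1–6 (1); add 6.
Step 4: frontier [1–7 1, 6–8 17, 3–9 17] → take 1–7 (1); add 7.
Step 5: frontier [6–8 17, 5–7 11, 3–9 17] → take 5–7 (11); add 5.
Step 6: frontier [4–5 10, 6–8 17, 3–9 17] → take 4–5 (10); add 4.
Step 7: frontier [3–4 14, 4–8 17, 6–8 17, 3–9 17] → take 3–4 (14); add 3.
Step 8: frontier [4–8 17, 6–8 17] → take 4–8 (17); add 8.
MST edges: 2–9, 1–9, 1–6, 1–7, 5–7, 4–5, 3–4, 4–8; total weight 2+2+1+1+11+10+14+17 = 58.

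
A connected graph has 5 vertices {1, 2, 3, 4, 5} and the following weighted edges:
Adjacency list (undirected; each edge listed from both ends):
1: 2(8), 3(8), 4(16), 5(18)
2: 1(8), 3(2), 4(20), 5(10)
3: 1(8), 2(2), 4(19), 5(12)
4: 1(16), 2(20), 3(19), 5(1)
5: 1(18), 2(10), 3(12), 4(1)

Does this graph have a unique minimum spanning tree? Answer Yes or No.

No

Kruskal's algorithm — process edges by increasing weight (ties by edge label):
4-5 (1): add. Components now {1} {2} {3} {4,5}
2-3 (2): add. Components now {1} {2,3} {4,5}
1-2 (8): add. Components now {1,2,3} {4,5}
1-3 (8): skip — 1 and 3 already connected.
2-5 (10): add. Components now {1,2,3,4,5}
Non-tree edge 1-3 has weight 8, equal to the heaviest edge on its tree cycle — swapping gives another MST of the same weight. Not unique.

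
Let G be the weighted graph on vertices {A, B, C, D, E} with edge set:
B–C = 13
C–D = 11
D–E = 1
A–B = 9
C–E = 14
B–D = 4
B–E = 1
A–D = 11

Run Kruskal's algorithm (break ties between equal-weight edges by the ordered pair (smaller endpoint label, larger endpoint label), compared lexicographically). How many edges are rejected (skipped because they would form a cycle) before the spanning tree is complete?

Kruskal's algorithm — process edges by increasing weight (ties by edge label):
B–E (1): add. Components now {A} {B,E} {C} {D}
D–E (1): add. Components now {A} {B,D,E} {C}
B–D (4): skip — B and D already connected.
A–B (9): add. Components now {A,B,D,E} {C}
A–D (11): skip — A and D already connected.
C–D (11): add. Components now {A,B,C,D,E}
Edges rejected before the tree was complete: 2.

2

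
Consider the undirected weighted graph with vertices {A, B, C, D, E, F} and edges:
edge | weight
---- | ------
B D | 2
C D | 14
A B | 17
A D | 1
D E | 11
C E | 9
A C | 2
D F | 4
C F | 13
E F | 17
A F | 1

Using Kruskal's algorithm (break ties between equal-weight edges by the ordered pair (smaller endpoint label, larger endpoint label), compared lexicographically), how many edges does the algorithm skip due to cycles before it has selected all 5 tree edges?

Sort edges by weight, then run Kruskal:
A D (1): add — endpoints in different components.
A F (1): add — endpoints in different components.
A C (2): add — endpoints in different components.
B D (2): add — endpoints in different components.
D F (4): skip — D and F already connected.
C E (9): add — endpoints in different components.
Edges rejected before the tree was complete: 1.

1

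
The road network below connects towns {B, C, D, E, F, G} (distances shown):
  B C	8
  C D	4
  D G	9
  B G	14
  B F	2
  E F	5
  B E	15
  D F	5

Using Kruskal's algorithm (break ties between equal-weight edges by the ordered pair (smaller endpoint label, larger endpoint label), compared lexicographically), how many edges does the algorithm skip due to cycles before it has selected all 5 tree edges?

Sort edges by weight, then run Kruskal:
B F (2): add — endpoints in different components.
C D (4): add — endpoints in different components.
D F (5): add — endpoints in different components.
E F (5): add — endpoints in different components.
B C (8): skip — B and C already connected.
D G (9): add — endpoints in different components.
Edges rejected before the tree was complete: 1.

1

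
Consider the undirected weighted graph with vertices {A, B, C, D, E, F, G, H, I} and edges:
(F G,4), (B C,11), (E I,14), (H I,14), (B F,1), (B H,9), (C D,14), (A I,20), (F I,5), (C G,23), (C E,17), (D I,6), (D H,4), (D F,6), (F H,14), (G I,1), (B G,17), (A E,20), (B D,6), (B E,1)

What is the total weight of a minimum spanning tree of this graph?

Kruskal's algorithm — process edges by increasing weight (ties by edge label):
B E (1): add — endpoints in different components.
B F (1): add — endpoints in different components.
G I (1): add — endpoints in different components.
D H (4): add — endpoints in different components.
F G (4): add — endpoints in different components.
F I (5): skip — F and I already connected.
B D (6): add — endpoints in different components.
D F (6): skip — D and F already connected.
D I (6): skip — D and I already connected.
B H (9): skip — B and H already connected.
B C (11): add — endpoints in different components.
C D (14): skip — C and D already connected.
E I (14): skip — E and I already connected.
F H (14): skip — F and H already connected.
H I (14): skip — H and I already connected.
B G (17): skip — B and G already connected.
C E (17): skip — C and E already connected.
A E (20): add — endpoints in different components.
MST edges: B E, B F, G I, D H, F G, B D, B C, A E; total weight 1+1+1+4+4+6+11+20 = 48.

48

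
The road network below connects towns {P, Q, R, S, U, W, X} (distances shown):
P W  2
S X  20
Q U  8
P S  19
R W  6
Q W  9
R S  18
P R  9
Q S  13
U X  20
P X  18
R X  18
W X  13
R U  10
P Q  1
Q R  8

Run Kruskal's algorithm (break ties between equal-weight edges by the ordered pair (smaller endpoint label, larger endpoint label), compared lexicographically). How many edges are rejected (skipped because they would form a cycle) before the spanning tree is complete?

4

Kruskal: consider edges lightest-first.
P Q (1): add — endpoints in different components.
P W (2): add — endpoints in different components.
R W (6): add — endpoints in different components.
Q R (8): skip — R and Q already connected.
Q U (8): add — endpoints in different components.
P R (9): skip — R and P already connected.
Q W (9): skip — W and Q already connected.
R U (10): skip — U and R already connected.
Q S (13): add — endpoints in different components.
W X (13): add — endpoints in different components.
Edges rejected before the tree was complete: 4.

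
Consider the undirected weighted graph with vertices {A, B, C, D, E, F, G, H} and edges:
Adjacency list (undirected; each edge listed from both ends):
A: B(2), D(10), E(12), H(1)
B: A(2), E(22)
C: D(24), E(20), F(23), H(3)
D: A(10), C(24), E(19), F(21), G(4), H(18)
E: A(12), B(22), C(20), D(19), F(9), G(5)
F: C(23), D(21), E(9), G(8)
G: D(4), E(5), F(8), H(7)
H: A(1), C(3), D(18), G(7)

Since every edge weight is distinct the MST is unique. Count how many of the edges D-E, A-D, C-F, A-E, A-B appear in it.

Kruskal's algorithm — process edges by increasing weight (ties by edge label):
A-H (1): add — endpoints in different components.
A-B (2): add — endpoints in different components.
C-H (3): add — endpoints in different components.
D-G (4): add — endpoints in different components.
E-G (5): add — endpoints in different components.
G-H (7): add — endpoints in different components.
F-G (8): add — endpoints in different components.
MST edge set: {A-H, A-B, C-H, D-G, E-G, G-H, F-G}.
Of the listed edges, {A-B} are in the MST → 1.

1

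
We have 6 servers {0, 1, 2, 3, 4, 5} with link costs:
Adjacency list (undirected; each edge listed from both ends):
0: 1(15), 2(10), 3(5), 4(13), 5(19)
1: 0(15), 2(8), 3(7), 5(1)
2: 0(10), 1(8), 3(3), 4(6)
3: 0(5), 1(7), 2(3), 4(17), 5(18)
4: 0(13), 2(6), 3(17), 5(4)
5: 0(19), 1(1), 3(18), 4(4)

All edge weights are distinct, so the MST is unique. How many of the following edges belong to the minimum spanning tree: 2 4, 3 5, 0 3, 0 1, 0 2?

Kruskal's algorithm — process edges by increasing weight (ties by edge label):
1 5 (1): add — endpoints in different components.
2 3 (3): add — endpoints in different components.
4 5 (4): add — endpoints in different components.
0 3 (5): add — endpoints in different components.
2 4 (6): add — endpoints in different components.
MST edge set: {1 5, 2 3, 4 5, 0 3, 2 4}.
Of the listed edges, {2 4, 0 3} are in the MST → 2.

2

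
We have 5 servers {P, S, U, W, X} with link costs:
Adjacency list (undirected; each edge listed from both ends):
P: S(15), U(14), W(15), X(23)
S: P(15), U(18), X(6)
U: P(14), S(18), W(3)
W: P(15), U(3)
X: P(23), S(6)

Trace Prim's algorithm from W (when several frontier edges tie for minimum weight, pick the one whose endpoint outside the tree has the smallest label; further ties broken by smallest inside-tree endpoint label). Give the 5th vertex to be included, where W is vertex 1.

Prim, starting at W.
Step 1: frontier [U—W 3, P—W 15] → take U—W (3); add U.
Step 2: frontier [P—U 14, S—U 18, P—W 15] → take P—U (14); add P.
Step 3: frontier [P—S 15, P—X 23, S—U 18] → take P—S (15); add S.
Step 4: frontier [P—X 23, S—X 6] → take S—X (6); add X.
Vertex order: W, U, P, S, X. The 5th vertex is X.

X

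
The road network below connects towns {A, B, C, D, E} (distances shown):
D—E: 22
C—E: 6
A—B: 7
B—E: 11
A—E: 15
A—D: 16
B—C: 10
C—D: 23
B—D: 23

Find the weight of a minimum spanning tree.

39

Kruskal: consider edges lightest-first.
C—E (6): add. Components now {A} {B} {C,E} {D}
A—B (7): add. Components now {A,B} {C,E} {D}
B—C (10): add. Components now {A,B,C,E} {D}
B—E (11): skip — B and E already connected.
A—E (15): skip — A and E already connected.
A—D (16): add. Components now {A,B,C,D,E}
MST edges: C—E, A—B, B—C, A—D; total weight 6+7+10+16 = 39.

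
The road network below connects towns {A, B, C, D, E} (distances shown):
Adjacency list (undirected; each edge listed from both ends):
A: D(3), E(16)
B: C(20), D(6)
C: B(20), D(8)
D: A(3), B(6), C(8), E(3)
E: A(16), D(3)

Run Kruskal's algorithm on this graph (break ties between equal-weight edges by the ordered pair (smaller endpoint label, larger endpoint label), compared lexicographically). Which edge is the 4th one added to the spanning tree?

Sort edges by weight, then run Kruskal:
A—D (3): add. Components now {A,D} {B} {C} {E}
D—E (3): add. Components now {A,D,E} {B} {C}
B—D (6): add. Components now {A,B,D,E} {C}
C—D (8): add. Components now {A,B,C,D,E}
The 4th edge added is C—D.

C-D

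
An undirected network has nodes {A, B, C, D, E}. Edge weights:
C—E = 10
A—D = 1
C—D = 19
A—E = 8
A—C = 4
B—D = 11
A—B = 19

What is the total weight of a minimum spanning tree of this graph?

24

Kruskal's algorithm — process edges by increasing weight (ties by edge label):
A—D (1): add. Components now {A,D} {B} {C} {E}
A—C (4): add. Components now {A,C,D} {B} {E}
A—E (8): add. Components now {A,C,D,E} {B}
C—E (10): skip — C and E already connected.
B—D (11): add. Components now {A,B,C,D,E}
MST edges: A—D, A—C, A—E, B—D; total weight 1+4+8+11 = 24.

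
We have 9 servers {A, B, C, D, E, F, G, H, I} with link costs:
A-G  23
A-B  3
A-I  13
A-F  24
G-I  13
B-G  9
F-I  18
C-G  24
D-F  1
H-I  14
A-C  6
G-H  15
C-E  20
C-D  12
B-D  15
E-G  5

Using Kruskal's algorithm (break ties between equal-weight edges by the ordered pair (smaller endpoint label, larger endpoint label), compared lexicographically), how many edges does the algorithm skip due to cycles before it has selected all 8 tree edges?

Sort edges by weight, then run Kruskal:
D-F (1): add — endpoints in different components.
A-B (3): add — endpoints in different components.
E-G (5): add — endpoints in different components.
A-C (6): add — endpoints in different components.
B-G (9): add — endpoints in different components.
C-D (12): add — endpoints in different components.
A-I (13): add — endpoints in different components.
G-I (13): skip — G and I already connected.
H-I (14): add — endpoints in different components.
Edges rejected before the tree was complete: 1.

1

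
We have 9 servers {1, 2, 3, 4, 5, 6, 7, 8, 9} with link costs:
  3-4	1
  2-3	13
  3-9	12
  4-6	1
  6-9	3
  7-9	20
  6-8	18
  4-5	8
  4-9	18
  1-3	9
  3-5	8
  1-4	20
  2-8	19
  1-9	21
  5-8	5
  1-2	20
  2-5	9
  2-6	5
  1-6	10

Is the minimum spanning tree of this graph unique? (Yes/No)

No

Sort edges by weight, then run Kruskal:
3-4 (1): add — endpoints in different components.
4-6 (1): add — endpoints in different components.
6-9 (3): add — endpoints in different components.
2-6 (5): add — endpoints in different components.
5-8 (5): add — endpoints in different components.
3-5 (8): add — endpoints in different components.
4-5 (8): skip — 4 and 5 already connected.
1-3 (9): add — endpoints in different components.
2-5 (9): skip — 2 and 5 already connected.
1-6 (10): skip — 1 and 6 already connected.
3-9 (12): skip — 3 and 9 already connected.
2-3 (13): skip — 2 and 3 already connected.
4-9 (18): skip — 4 and 9 already connected.
6-8 (18): skip — 6 and 8 already connected.
2-8 (19): skip — 2 and 8 already connected.
1-2 (20): skip — 1 and 2 already connected.
1-4 (20): skip — 1 and 4 already connected.
7-9 (20): add — endpoints in different components.
Non-tree edge 4-5 has weight 8, equal to the heaviest edge on its tree cycle — swapping gives another MST of the same weight. Not unique.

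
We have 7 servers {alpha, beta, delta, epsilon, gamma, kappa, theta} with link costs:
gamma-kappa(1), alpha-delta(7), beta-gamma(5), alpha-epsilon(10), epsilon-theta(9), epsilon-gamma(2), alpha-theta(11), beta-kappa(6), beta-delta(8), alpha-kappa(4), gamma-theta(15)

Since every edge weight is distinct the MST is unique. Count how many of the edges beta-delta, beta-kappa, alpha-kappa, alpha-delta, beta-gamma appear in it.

Kruskal's algorithm — process edges by increasing weight (ties by edge label):
gamma-kappa (1): add — endpoints in different components.
epsilon-gamma (2): add — endpoints in different components.
alpha-kappa (4): add — endpoints in different components.
beta-gamma (5): add — endpoints in different components.
beta-kappa (6): skip — beta and kappa already connected.
alpha-delta (7): add — endpoints in different components.
beta-delta (8): skip — delta and beta already connected.
epsilon-theta (9): add — endpoints in different components.
MST edge set: {gamma-kappa, epsilon-gamma, alpha-kappa, beta-gamma, alpha-delta, epsilon-theta}.
Of the listed edges, {alpha-kappa, alpha-delta, beta-gamma} are in the MST → 3.

3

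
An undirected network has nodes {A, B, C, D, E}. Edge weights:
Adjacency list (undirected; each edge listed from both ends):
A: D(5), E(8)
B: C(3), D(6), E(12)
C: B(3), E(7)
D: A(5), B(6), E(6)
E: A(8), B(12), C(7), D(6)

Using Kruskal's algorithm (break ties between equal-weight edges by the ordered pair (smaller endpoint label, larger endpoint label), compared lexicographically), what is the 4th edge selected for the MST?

D-E

Sort edges by weight, then run Kruskal:
B—C (3): add — endpoints in different components.
A—D (5): add — endpoints in different components.
B—D (6): add — endpoints in different components.
D—E (6): add — endpoints in different components.
The 4th edge added is D—E.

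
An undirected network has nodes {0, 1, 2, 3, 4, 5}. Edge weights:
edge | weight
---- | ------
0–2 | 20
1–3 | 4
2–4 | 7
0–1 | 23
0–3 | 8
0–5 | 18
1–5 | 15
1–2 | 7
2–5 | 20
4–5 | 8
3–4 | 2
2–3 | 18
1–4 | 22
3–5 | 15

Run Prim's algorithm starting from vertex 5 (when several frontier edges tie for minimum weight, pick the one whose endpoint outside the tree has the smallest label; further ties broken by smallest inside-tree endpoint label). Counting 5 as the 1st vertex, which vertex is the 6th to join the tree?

0

Prim's algorithm from 5:
Step 1: frontier [4–5 8, 1–5 15, 3–5 15, 0–5 18, 2–5 20] → take 4–5 (8); add 4.
Step 2: frontier [3–4 2, 2–4 7, 1–4 22, 1–5 15, 3–5 15, 0–5 18, 2–5 20] → take 3–4 (2); add 3.
Step 3: frontier [1–3 4, 0–3 8, 2–3 18, 2–4 7, 1–4 22, 1–5 15, 0–5 18, 2–5 20] → take 1–3 (4); add 1.
Step 4: frontier [1–2 7, 0–1 23, 0–3 8, 2–3 18, 2–4 7, 0–5 18, 2–5 20] → take 1–2 (7); add 2.
Step 5: frontier [0–1 23, 0–2 20, 0–3 8, 0–5 18] → take 0–3 (8); add 0.
Vertex order: 5, 4, 3, 1, 2, 0. The 6th vertex is 0.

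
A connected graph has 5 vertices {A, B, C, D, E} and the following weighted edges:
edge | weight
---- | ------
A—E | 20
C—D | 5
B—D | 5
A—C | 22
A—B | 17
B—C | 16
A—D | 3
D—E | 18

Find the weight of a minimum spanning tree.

31

Kruskal: consider edges lightest-first.
A—D (3): add. Components now {A,D} {B} {C} {E}
B—D (5): add. Components now {A,B,D} {C} {E}
C—D (5): add. Components now {A,B,C,D} {E}
B—C (16): skip — B and C already connected.
A—B (17): skip — A and B already connected.
D—E (18): add. Components now {A,B,C,D,E}
MST edges: A—D, B—D, C—D, D—E; total weight 3+5+5+18 = 31.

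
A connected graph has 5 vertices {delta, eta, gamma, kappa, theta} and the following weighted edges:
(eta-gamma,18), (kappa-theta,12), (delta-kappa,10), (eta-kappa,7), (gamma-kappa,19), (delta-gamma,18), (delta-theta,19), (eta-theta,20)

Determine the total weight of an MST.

Prim's algorithm from theta:
Step 1: cheapest edge leaving the tree is kappa-theta (12); add kappa.
Step 2: cheapest edge leaving the tree is eta-kappa (7); add eta.
Step 3: cheapest edge leaving the tree is delta-kappa (10); add delta.
Step 4: cheapest edge leaving the tree is delta-gamma (18); add gamma.
MST edges: kappa-theta, eta-kappa, delta-kappa, delta-gamma; total weight 12+7+10+18 = 47.

47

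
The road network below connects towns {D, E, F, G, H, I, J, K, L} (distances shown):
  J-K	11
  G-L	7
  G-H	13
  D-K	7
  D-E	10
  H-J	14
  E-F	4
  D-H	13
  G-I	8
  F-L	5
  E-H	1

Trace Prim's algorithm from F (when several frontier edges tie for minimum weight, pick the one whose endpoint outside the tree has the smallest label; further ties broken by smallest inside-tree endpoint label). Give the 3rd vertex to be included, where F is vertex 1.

Grow the tree from F using Prim:
Step 1: frontier [E-F 4, F-L 5] → take E-F (4); add E.
Step 2: frontier [E-H 1, D-E 10, F-L 5] → take E-H (1); add H.
Step 3: frontier [D-E 10, F-L 5, D-H 13, G-H 13, H-J 14] → take F-L (5); add L.
Step 4: frontier [D-E 10, D-H 13, G-H 13, H-J 14, G-L 7] → take G-L (7); add G.
Step 5: frontier [D-E 10, G-I 8, D-H 13, H-J 14] → take G-I (8); add I.
Step 6: frontier [D-E 10, D-H 13, H-J 14] → take D-E (10); add D.
Step 7: frontier [D-K 7, H-J 14] → take D-K (7); add K.
Step 8: frontier [H-J 14, J-K 11] → take J-K (11); add J.
Vertex order: F, E, H, L, G, I, D, K, J. The 3rd vertex is H.

H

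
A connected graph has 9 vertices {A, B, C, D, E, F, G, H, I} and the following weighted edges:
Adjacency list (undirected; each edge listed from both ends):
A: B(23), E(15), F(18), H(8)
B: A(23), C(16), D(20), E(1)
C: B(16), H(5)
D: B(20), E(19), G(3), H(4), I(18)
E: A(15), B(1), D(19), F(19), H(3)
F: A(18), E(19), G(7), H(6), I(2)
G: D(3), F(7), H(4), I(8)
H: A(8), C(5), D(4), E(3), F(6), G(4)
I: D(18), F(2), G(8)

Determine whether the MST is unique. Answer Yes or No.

No

Sort edges by weight, then run Kruskal:
B-E (1): add — endpoints in different components.
F-I (2): add — endpoints in different components.
D-G (3): add — endpoints in different components.
E-H (3): add — endpoints in different components.
D-H (4): add — endpoints in different components.
G-H (4): skip — G and H already connected.
C-H (5): add — endpoints in different components.
F-H (6): add — endpoints in different components.
F-G (7): skip — F and G already connected.
A-H (8): add — endpoints in different components.
Non-tree edge G-H has weight 4, equal to the heaviest edge on its tree cycle — swapping gives another MST of the same weight. Not unique.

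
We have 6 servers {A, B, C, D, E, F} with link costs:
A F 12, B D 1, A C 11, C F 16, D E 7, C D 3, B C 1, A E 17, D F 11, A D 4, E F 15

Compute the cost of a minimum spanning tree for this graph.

Kruskal: consider edges lightest-first.
B C (1): add. Components now {A} {B,C} {D} {E} {F}
B D (1): add. Components now {A} {B,C,D} {E} {F}
C D (3): skip — C and D already connected.
A D (4): add. Components now {A,B,C,D} {E} {F}
D E (7): add. Components now {A,B,C,D,E} {F}
A C (11): skip — A and C already connected.
D F (11): add. Components now {A,B,C,D,E,F}
MST edges: B C, B D, A D, D E, D F; total weight 1+1+4+7+11 = 24.

24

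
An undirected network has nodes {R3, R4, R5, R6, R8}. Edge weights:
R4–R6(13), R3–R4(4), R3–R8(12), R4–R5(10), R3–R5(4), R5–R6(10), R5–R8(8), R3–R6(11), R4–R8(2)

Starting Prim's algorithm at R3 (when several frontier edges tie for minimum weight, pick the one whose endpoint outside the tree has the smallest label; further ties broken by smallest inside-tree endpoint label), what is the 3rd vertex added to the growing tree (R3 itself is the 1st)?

Grow the tree from R3 using Prim:
Step 1: cheapest edge leaving the tree is R3–R4 (4); add R4.
Step 2: cheapest edge leaving the tree is R4–R8 (2); add R8.
Step 3: cheapest edge leaving the tree is R3–R5 (4); add R5.
Step 4: cheapest edge leaving the tree is R5–R6 (10); add R6.
Vertex order: R3, R4, R8, R5, R6. The 3rd vertex is R8.

R8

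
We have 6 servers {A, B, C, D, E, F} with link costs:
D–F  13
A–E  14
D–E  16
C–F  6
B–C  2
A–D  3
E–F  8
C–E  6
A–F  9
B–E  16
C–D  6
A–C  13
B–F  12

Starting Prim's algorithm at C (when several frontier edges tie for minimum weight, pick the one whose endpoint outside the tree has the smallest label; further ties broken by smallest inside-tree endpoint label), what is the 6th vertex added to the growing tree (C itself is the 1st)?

Prim, starting at C.
Step 1: cheapest edge leaving the tree is B–C (2); add B.
Step 2: cheapest edge leaving the tree is C–D (6); add D.
Step 3: cheapest edge leaving the tree is A–D (3); add A.
Step 4: cheapest edge leaving the tree is C–E (6); add E.
Step 5: cheapest edge leaving the tree is C–F (6); add F.
Vertex order: C, B, D, A, E, F. The 6th vertex is F.

F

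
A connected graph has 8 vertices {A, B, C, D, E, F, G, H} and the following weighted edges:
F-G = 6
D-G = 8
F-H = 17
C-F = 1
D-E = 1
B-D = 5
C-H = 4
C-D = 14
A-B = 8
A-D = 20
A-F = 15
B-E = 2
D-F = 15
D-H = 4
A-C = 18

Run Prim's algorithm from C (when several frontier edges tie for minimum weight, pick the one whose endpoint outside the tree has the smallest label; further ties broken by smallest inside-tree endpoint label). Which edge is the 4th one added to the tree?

Prim's algorithm from C:
Step 1: cheapest edge leaving the tree is C-F (1); add F.
Step 2: cheapest edge leaving the tree is C-H (4); add H.
Step 3: cheapest edge leaving the tree is D-H (4); add D.
Step 4: cheapest edge leaving the tree is D-E (1); add E.
Step 5: cheapest edge leaving the tree is B-E (2); add B.
Step 6: cheapest edge leaving the tree is F-G (6); add G.
Step 7: cheapest edge leaving the tree is A-B (8); add A.
The 4th edge added is D-E.

D-E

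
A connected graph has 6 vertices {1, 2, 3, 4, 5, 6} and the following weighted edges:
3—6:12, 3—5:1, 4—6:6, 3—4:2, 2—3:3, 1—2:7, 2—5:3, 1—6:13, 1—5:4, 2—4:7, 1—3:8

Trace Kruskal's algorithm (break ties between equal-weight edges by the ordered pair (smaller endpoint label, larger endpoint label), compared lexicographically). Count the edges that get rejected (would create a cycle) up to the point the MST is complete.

1

Kruskal's algorithm — process edges by increasing weight (ties by edge label):
3—5 (1): add. Components now {1} {2} {3,5} {4} {6}
3—4 (2): add. Components now {1} {2} {3,4,5} {6}
2—3 (3): add. Components now {1} {2,3,4,5} {6}
2—5 (3): skip — 2 and 5 already connected.
1—5 (4): add. Components now {1,2,3,4,5} {6}
4—6 (6): add. Components now {1,2,3,4,5,6}
Edges rejected before the tree was complete: 1.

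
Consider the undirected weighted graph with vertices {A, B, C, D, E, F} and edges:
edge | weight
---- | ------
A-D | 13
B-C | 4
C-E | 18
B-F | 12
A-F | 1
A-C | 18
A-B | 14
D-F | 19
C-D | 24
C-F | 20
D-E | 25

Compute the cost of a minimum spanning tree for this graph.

Grow the tree from B using Prim:
Step 1: cheapest edge leaving the tree is B-C (4); add C.
Step 2: cheapest edge leaving the tree is B-F (12); add F.
Step 3: cheapest edge leaving the tree is A-F (1); add A.
Step 4: cheapest edge leaving the tree is A-D (13); add D.
Step 5: cheapest edge leaving the tree is C-E (18); add E.
MST edges: B-C, B-F, A-F, A-D, C-E; total weight 4+12+1+13+18 = 48.

48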